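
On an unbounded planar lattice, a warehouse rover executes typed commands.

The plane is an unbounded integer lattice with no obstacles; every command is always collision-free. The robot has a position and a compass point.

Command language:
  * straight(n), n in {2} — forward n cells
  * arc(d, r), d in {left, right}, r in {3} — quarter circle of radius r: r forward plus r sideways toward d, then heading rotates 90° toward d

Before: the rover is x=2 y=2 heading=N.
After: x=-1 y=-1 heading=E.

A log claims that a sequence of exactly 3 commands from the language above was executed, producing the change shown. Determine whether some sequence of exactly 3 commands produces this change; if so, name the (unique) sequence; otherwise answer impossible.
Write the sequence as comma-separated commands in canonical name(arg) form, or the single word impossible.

arc(left, 3), arc(left, 3), arc(left, 3)

key: position moved to (-1,-1) AND the heading swung to E — translation plus rotation needed
from: x=2 y=2 heading=N
t=1 arc(left, 3) ⇒ x=-1 y=5 heading=W
t=2 arc(left, 3) ⇒ x=-4 y=2 heading=S
t=3 arc(left, 3) ⇒ x=-1 y=-1 heading=E
no other 3-command option fits: unique.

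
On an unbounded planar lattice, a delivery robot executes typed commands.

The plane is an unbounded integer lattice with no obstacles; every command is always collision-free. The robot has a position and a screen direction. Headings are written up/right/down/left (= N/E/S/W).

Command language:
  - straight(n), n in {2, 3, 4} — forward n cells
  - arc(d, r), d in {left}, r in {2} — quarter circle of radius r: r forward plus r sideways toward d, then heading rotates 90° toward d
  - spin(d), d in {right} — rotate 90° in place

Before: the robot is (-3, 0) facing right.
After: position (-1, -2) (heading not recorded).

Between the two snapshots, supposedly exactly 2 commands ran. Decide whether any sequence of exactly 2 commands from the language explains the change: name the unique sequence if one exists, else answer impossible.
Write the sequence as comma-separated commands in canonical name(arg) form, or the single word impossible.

spin(right), arc(left, 2)

key: order matters: swapping spin(right) and arc(left, 2) lands elsewhere
start: (-3, 0) facing right
t=1 spin(right) ⇒ (-3, 0) facing down
t=2 arc(left, 2) ⇒ (-1, -2) facing right
no other 2-command option fits: unique.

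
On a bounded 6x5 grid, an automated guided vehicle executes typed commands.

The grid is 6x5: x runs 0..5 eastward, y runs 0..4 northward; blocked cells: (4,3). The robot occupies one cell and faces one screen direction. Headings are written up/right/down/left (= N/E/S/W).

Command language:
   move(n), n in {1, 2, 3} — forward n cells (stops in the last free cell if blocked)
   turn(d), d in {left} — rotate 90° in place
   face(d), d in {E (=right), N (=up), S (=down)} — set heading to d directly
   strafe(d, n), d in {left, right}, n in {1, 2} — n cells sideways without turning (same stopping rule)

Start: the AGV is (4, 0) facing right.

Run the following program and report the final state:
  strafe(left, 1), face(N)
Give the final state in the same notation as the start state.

(4, 1) facing up

initial: (4, 0) facing right
step 1 (strafe(left, 1)): (4, 1) facing right
step 2 (face(N)): (4, 1) facing up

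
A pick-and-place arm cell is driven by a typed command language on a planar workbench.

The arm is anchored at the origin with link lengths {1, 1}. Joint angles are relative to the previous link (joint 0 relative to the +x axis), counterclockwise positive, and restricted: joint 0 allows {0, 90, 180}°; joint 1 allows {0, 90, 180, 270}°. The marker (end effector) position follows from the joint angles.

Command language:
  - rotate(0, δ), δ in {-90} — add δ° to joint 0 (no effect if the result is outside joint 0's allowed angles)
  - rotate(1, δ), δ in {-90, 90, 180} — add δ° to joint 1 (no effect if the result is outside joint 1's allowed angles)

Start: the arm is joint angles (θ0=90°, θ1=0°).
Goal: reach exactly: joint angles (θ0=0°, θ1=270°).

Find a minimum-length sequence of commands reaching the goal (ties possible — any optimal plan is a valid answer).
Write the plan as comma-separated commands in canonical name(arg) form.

rotate(0, -90), rotate(1, -90)

begin: joint angles (θ0=90°, θ1=0°)
[1] after rotate(0, -90): joint angles (θ0=0°, θ1=0°)
[2] after rotate(1, -90): joint angles (θ0=0°, θ1=270°)
shorter routes all fall short; 2 is best.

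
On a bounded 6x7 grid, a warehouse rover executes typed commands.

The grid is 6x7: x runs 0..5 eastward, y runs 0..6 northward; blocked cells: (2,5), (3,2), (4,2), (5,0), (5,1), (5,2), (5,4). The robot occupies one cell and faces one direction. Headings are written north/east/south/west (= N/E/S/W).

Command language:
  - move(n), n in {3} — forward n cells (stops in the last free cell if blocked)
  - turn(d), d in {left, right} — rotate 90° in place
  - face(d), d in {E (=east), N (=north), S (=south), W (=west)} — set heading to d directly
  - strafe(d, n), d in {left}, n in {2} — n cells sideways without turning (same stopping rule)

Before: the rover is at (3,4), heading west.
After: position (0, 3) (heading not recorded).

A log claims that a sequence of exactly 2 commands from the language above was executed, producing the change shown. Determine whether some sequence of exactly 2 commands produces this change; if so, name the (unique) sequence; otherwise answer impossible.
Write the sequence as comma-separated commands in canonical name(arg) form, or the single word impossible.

strafe(left, 2), move(3)

key: strafe(left, 2) is stopped early by the blocked cell at (3,2)
from: at (3,4), heading west
1. strafe(left, 2) → at (3,3), heading west
2. move(3) → at (0,3), heading west
uniquely the one of 64 2-step routes that fits.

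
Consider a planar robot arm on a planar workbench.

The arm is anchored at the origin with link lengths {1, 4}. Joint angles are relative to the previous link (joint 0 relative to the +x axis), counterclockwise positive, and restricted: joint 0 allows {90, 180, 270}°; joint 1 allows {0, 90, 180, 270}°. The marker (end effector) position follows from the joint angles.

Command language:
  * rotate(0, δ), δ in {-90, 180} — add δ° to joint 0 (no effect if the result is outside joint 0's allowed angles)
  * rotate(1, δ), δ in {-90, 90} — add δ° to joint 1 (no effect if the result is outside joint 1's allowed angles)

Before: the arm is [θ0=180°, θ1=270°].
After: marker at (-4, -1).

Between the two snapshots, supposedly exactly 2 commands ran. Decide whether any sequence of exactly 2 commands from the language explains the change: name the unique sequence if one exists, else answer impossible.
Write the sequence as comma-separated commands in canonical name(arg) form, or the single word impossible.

rotate(0, -90), rotate(0, 180)

key: running rotate(0, 180) before rotate(0, -90) would end elsewhere — order is forced
initial: [θ0=180°, θ1=270°]
t=1 rotate(0, -90) ⇒ [θ0=90°, θ1=270°]
t=2 rotate(0, 180) ⇒ [θ0=270°, θ1=270°]
no rival 2-sequence matches.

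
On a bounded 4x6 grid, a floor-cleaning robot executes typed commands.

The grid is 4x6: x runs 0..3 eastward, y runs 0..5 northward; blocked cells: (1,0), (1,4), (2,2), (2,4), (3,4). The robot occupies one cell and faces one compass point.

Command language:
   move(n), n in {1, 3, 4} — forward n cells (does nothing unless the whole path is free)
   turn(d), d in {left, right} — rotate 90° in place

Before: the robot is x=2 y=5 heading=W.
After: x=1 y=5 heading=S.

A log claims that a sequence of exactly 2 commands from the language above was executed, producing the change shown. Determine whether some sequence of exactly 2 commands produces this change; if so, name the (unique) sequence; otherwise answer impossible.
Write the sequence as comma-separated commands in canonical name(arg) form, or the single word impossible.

key: running turn(left) before move(1) would end elsewhere — order is forced
begin: x=2 y=5 heading=W
1. move(1) → x=1 y=5 heading=W
2. turn(left) → x=1 y=5 heading=S
all 25 alternatives checked — unique.

move(1), turn(left)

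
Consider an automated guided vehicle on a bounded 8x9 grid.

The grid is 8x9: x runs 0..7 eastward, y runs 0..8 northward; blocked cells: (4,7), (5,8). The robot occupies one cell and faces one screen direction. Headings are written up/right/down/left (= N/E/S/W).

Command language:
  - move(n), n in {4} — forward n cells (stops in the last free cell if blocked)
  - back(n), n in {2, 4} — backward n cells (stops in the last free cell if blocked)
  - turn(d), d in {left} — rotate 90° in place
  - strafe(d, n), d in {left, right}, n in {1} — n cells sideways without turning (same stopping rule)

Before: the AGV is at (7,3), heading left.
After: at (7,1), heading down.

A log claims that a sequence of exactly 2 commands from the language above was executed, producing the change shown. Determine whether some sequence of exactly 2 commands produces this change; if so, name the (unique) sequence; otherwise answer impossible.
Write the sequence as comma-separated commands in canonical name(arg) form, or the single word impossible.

no 2-step route produces this change.

impossible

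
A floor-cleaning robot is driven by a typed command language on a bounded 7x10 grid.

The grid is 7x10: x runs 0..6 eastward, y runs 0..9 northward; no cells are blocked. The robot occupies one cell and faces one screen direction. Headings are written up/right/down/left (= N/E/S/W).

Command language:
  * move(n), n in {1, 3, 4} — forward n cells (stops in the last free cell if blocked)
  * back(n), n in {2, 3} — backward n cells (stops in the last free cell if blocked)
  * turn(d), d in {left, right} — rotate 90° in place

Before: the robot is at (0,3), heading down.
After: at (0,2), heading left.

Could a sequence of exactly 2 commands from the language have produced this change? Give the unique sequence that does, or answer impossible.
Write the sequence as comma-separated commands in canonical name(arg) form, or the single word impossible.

key: position moved to (0,2) AND the heading swung to W — translation plus rotation needed
begin: at (0,3), heading down
t=1 move(1) ⇒ at (0,2), heading down
t=2 turn(right) ⇒ at (0,2), heading left
uniquely the one of 49 2-step routes that fits.

move(1), turn(right)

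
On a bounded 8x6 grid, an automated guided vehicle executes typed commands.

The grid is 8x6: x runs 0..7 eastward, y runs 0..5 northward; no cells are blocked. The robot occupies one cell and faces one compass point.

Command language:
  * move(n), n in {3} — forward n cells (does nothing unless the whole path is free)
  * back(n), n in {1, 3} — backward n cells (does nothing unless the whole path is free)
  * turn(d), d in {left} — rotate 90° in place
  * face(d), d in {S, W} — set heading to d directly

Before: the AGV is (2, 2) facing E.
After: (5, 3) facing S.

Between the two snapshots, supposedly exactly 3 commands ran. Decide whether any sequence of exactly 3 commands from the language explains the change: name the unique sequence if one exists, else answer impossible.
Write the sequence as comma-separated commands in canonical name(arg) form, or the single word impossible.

key: cell and facing (now S) both changed — the 3 commands mix motion and turning
t0: (2, 2) facing E
[1] after move(3): (5, 2) facing E
[2] after face(S): (5, 2) facing S
[3] after back(1): (5, 3) facing S
all 216 alternatives checked — unique.

move(3), face(S), back(1)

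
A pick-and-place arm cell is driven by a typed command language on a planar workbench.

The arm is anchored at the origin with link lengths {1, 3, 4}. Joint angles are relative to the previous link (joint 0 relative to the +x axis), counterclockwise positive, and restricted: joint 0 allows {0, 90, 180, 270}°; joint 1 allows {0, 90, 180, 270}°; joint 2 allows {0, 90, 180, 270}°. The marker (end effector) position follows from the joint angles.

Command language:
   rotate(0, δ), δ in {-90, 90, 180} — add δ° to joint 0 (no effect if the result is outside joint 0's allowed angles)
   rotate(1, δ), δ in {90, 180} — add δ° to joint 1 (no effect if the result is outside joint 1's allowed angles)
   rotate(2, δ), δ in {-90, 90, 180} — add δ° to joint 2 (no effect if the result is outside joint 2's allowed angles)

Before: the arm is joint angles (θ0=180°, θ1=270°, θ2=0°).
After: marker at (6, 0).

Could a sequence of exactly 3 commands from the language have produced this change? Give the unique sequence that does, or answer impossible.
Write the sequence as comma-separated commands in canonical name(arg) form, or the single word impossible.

rotate(1, 90), rotate(1, 90), rotate(1, 90)

initial: joint angles (θ0=180°, θ1=270°, θ2=0°)
step 1 (rotate(1, 90)): joint angles (θ0=180°, θ1=0°, θ2=0°)
step 2 (rotate(1, 90)): joint angles (θ0=180°, θ1=90°, θ2=0°)
step 3 (rotate(1, 90)): joint angles (θ0=180°, θ1=180°, θ2=0°)
uniquely the one of 512 3-step routes that fits.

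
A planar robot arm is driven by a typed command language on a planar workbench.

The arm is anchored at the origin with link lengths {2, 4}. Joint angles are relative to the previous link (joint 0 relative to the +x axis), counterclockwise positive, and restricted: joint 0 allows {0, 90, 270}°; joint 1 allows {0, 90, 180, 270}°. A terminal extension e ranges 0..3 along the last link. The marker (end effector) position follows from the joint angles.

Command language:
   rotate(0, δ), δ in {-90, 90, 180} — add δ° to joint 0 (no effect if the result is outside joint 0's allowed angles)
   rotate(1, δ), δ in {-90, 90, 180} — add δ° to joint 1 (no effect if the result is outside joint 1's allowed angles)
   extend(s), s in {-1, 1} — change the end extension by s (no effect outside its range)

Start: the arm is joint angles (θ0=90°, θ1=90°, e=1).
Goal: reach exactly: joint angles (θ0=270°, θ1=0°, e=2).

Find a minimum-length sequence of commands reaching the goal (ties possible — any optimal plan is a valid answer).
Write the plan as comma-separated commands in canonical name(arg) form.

start: joint angles (θ0=90°, θ1=90°, e=1)
step 1 (rotate(0, 180)): joint angles (θ0=270°, θ1=90°, e=1)
step 2 (rotate(1, -90)): joint angles (θ0=270°, θ1=0°, e=1)
step 3 (extend(1)): joint angles (θ0=270°, θ1=0°, e=2)
no 2-step plan works, so 3 is optimal.

rotate(0, 180), rotate(1, -90), extend(1)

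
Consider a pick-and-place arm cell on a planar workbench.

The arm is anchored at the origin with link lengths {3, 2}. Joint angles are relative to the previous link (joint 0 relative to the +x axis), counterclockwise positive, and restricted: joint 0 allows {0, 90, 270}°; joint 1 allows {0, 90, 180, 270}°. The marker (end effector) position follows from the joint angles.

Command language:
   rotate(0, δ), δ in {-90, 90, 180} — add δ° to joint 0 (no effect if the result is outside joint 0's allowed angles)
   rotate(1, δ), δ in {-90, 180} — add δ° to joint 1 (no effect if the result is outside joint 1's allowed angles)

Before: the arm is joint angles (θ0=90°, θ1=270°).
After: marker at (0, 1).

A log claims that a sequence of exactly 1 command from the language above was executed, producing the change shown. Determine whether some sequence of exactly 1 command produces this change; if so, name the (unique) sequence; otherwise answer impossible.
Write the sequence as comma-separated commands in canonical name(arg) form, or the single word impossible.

rotate(1, -90)

initial: joint angles (θ0=90°, θ1=270°)
1. rotate(1, -90) → joint angles (θ0=90°, θ1=180°)
no other 1-command option fits: unique.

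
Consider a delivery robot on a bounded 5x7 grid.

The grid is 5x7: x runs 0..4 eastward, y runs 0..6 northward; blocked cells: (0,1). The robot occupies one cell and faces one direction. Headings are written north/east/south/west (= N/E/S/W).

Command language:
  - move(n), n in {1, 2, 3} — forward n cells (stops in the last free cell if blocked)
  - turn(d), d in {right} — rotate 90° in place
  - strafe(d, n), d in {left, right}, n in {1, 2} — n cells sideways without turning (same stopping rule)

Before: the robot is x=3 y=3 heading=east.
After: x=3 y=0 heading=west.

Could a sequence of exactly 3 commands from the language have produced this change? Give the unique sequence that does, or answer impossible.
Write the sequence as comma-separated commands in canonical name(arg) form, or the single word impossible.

turn(right), move(3), turn(right)

key: cell and facing (now W) both changed — the 3 commands mix motion and turning
start: x=3 y=3 heading=east
step 1 (turn(right)): x=3 y=3 heading=south
step 2 (move(3)): x=3 y=0 heading=south
step 3 (turn(right)): x=3 y=0 heading=west
no rival 3-sequence matches.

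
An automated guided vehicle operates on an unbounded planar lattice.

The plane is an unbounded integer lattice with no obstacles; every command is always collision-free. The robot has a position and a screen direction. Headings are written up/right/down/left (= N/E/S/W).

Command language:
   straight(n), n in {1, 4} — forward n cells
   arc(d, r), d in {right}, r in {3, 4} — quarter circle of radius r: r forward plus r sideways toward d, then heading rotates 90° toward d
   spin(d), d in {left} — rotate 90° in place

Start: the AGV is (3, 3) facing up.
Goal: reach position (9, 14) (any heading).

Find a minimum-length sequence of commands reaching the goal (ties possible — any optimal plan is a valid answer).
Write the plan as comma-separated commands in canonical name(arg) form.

straight(1), straight(4), arc(right, 3), spin(left), arc(right, 3)

start: (3, 3) facing up
t=1 straight(1) ⇒ (3, 4) facing up
t=2 straight(4) ⇒ (3, 8) facing up
t=3 arc(right, 3) ⇒ (6, 11) facing right
t=4 spin(left) ⇒ (6, 11) facing up
t=5 arc(right, 3) ⇒ (9, 14) facing right
minimal: 5 command(s), checked below 5.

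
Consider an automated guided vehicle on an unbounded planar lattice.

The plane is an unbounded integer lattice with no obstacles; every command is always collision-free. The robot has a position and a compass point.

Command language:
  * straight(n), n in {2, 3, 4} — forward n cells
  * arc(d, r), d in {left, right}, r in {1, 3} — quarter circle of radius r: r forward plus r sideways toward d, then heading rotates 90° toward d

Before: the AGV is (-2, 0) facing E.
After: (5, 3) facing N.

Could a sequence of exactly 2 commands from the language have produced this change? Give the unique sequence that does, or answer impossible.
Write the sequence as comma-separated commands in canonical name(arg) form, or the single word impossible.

key: order matters: swapping straight(4) and arc(left, 3) lands elsewhere
start: (-2, 0) facing E
step 1 (straight(4)): (2, 0) facing E
step 2 (arc(left, 3)): (5, 3) facing N
no other 2-command option fits: unique.

straight(4), arc(left, 3)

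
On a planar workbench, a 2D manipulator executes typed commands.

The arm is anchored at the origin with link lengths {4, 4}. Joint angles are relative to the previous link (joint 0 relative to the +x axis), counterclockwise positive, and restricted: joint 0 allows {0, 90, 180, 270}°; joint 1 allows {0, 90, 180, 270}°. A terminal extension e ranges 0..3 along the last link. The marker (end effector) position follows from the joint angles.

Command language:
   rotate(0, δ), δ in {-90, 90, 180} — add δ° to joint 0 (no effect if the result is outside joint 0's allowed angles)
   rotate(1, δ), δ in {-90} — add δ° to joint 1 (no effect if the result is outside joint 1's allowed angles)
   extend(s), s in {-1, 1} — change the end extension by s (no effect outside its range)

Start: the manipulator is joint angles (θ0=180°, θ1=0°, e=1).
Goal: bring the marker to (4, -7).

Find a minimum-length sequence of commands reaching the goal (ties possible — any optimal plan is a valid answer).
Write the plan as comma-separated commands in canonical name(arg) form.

rotate(0, 180), rotate(1, -90), extend(1), extend(1)

start: joint angles (θ0=180°, θ1=0°, e=1)
t=1 rotate(0, 180) ⇒ joint angles (θ0=0°, θ1=0°, e=1)
t=2 rotate(1, -90) ⇒ joint angles (θ0=0°, θ1=270°, e=1)
t=3 extend(1) ⇒ joint angles (θ0=0°, θ1=270°, e=2)
t=4 extend(1) ⇒ joint angles (θ0=0°, θ1=270°, e=3)
shorter routes all fall short; 4 is best.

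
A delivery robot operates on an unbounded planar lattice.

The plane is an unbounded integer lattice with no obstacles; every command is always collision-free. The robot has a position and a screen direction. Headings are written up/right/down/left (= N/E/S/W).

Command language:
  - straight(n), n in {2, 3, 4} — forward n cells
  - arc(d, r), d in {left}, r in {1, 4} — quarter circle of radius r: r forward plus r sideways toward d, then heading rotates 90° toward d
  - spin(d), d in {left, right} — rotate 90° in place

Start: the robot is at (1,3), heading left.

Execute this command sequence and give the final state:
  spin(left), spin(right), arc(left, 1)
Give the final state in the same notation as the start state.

t0: at (1,3), heading left
1. spin(left) → at (1,3), heading down
2. spin(right) → at (1,3), heading left
3. arc(left, 1) → at (0,2), heading down

at (0,2), heading down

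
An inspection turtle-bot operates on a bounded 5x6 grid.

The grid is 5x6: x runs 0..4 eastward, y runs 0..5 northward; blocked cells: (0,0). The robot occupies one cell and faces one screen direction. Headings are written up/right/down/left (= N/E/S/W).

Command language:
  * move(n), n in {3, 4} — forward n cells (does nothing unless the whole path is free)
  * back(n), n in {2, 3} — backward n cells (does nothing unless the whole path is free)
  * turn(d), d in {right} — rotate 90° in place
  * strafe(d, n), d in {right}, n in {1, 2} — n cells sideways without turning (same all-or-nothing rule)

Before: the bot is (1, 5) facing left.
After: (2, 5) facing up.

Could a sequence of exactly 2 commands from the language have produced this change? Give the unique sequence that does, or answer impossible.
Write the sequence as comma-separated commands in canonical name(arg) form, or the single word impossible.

key: order matters: swapping turn(right) and strafe(right, 1) lands elsewhere
initial: (1, 5) facing left
[1] after turn(right): (1, 5) facing up
[2] after strafe(right, 1): (2, 5) facing up
no rival 2-sequence matches.

turn(right), strafe(right, 1)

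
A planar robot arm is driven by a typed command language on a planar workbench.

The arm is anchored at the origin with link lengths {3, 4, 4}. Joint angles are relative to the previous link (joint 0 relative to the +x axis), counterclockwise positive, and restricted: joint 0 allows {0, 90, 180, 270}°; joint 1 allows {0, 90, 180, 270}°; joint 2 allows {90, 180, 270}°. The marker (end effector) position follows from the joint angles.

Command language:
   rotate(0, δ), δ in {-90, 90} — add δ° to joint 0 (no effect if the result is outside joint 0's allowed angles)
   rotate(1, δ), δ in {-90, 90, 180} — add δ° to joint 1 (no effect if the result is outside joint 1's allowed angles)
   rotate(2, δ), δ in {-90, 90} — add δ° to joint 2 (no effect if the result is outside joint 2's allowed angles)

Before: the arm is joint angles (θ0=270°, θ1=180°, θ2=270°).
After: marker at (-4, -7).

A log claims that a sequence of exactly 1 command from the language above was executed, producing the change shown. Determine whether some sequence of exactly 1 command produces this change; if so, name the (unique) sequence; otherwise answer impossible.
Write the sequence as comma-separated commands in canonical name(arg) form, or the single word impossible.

rotate(1, 180)

begin: joint angles (θ0=270°, θ1=180°, θ2=270°)
[1] after rotate(1, 180): joint angles (θ0=270°, θ1=0°, θ2=270°)
uniquely the one of 7 1-step routes that fits.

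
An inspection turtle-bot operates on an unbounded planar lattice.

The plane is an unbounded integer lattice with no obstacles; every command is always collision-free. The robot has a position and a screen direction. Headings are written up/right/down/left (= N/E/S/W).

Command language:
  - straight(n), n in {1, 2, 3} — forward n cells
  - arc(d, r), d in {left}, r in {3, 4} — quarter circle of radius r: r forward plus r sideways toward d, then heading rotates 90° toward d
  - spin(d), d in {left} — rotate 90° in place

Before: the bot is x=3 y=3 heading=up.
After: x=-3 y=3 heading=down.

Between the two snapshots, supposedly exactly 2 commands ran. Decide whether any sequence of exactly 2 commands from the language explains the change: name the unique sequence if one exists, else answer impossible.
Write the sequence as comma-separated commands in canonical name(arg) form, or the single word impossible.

key: cell and facing (now S) both changed — the 2 commands mix motion and turning
start: x=3 y=3 heading=up
t=1 arc(left, 3) ⇒ x=0 y=6 heading=left
t=2 arc(left, 3) ⇒ x=-3 y=3 heading=down
uniquely the one of 36 2-step routes that fits.

arc(left, 3), arc(left, 3)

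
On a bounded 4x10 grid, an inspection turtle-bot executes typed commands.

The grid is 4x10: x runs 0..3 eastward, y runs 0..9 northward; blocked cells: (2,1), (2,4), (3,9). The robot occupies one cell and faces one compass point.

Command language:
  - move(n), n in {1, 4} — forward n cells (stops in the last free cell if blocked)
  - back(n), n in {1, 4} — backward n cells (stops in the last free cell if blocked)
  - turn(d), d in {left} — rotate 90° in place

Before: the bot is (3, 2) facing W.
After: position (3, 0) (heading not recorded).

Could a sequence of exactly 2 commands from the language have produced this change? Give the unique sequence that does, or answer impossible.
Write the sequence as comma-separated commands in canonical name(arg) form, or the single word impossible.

turn(left), move(4)

key: move(4) runs into the grid edge before its full distance
from: (3, 2) facing W
[1] after turn(left): (3, 2) facing S
[2] after move(4): (3, 0) facing S
no other 2-command option fits: unique.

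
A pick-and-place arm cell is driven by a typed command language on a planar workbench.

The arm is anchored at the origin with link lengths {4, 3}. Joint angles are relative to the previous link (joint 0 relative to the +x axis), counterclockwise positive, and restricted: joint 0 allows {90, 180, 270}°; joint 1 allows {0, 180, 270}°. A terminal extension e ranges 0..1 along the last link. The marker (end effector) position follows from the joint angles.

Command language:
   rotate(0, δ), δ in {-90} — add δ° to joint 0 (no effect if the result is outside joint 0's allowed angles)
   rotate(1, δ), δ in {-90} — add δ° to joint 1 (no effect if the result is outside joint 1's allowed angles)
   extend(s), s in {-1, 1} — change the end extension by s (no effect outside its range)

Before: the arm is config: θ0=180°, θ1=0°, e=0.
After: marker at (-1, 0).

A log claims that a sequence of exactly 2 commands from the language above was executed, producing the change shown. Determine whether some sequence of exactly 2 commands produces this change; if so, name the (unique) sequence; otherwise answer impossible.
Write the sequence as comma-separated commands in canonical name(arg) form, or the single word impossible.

rotate(1, -90), rotate(1, -90)

t0: config: θ0=180°, θ1=0°, e=0
step 1 (rotate(1, -90)): config: θ0=180°, θ1=270°, e=0
step 2 (rotate(1, -90)): config: θ0=180°, θ1=180°, e=0
no other 2-command option fits: unique.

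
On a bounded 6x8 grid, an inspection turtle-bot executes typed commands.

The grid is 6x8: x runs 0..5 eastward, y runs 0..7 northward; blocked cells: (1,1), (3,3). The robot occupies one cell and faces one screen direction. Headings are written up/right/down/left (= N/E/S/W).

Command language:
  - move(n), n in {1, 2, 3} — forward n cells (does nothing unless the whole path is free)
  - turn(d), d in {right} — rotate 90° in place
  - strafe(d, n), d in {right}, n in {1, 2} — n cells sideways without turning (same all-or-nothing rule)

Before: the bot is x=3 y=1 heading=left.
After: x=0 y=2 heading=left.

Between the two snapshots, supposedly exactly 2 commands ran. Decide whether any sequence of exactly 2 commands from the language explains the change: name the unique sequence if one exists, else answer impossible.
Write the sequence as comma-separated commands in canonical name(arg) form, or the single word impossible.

strafe(right, 1), move(3)

key: heading stays W — no command in the sequence turns
t0: x=3 y=1 heading=left
[1] after strafe(right, 1): x=3 y=2 heading=left
[2] after move(3): x=0 y=2 heading=left
no rival 2-sequence matches.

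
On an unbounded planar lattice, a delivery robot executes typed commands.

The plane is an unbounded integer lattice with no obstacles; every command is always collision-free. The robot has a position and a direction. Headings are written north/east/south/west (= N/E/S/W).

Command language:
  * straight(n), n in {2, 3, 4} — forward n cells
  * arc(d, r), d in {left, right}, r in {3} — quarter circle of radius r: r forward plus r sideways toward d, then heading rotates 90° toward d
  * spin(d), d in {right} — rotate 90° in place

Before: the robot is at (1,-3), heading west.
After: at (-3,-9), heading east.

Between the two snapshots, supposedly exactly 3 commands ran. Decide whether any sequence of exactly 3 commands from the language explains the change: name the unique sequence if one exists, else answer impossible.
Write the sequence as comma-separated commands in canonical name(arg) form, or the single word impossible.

straight(4), arc(left, 3), arc(left, 3)

key: running arc(left, 3) before straight(4) would end elsewhere — order is forced
begin: at (1,-3), heading west
[1] after straight(4): at (-3,-3), heading west
[2] after arc(left, 3): at (-6,-6), heading south
[3] after arc(left, 3): at (-3,-9), heading east
all 216 alternatives checked — unique.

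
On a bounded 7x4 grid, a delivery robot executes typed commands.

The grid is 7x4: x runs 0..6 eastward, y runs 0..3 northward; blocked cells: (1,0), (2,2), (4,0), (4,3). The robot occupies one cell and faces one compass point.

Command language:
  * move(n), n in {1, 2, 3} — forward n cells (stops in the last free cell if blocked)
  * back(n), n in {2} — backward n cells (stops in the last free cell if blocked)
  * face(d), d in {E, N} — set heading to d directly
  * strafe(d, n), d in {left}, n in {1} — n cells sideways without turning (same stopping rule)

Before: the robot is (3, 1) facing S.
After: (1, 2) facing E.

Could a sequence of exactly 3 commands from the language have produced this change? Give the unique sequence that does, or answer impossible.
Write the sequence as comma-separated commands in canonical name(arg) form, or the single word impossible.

key: order matters: swapping face(E) and strafe(left, 1) lands elsewhere
from: (3, 1) facing S
[1] after face(E): (3, 1) facing E
[2] after back(2): (1, 1) facing E
[3] after strafe(left, 1): (1, 2) facing E
all 343 alternatives checked — unique.

face(E), back(2), strafe(left, 1)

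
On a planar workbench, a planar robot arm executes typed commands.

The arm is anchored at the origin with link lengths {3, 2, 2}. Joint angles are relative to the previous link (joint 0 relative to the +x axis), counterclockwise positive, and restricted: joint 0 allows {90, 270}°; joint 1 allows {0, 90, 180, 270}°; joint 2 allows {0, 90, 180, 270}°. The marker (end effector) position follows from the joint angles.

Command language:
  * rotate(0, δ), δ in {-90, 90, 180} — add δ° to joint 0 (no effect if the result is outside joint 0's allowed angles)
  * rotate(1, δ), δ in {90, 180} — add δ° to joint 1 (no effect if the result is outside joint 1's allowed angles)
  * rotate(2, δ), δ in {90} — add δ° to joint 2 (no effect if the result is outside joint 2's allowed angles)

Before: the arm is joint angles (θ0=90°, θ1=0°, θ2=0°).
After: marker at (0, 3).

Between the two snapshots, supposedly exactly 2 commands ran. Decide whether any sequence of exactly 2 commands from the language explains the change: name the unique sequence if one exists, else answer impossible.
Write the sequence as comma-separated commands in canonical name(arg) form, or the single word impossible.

begin: joint angles (θ0=90°, θ1=0°, θ2=0°)
[1] after rotate(2, 90): joint angles (θ0=90°, θ1=0°, θ2=90°)
[2] after rotate(2, 90): joint angles (θ0=90°, θ1=0°, θ2=180°)
no other 2-command option fits: unique.

rotate(2, 90), rotate(2, 90)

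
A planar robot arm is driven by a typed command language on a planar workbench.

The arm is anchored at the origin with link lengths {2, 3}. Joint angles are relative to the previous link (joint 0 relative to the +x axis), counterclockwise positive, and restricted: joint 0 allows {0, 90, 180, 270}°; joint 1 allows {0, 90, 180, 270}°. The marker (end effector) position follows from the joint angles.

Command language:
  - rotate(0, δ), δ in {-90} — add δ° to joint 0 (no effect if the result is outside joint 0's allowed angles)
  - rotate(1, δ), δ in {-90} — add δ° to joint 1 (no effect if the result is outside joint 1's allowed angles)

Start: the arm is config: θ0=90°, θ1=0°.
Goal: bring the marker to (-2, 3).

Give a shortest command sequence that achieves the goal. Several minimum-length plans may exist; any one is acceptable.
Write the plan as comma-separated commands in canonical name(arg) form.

rotate(0, -90), rotate(0, -90), rotate(0, -90), rotate(1, -90)

from: config: θ0=90°, θ1=0°
step 1 (rotate(0, -90)): config: θ0=0°, θ1=0°
step 2 (rotate(0, -90)): config: θ0=270°, θ1=0°
step 3 (rotate(0, -90)): config: θ0=180°, θ1=0°
step 4 (rotate(1, -90)): config: θ0=180°, θ1=270°
nothing shorter than 4 reaches the goal.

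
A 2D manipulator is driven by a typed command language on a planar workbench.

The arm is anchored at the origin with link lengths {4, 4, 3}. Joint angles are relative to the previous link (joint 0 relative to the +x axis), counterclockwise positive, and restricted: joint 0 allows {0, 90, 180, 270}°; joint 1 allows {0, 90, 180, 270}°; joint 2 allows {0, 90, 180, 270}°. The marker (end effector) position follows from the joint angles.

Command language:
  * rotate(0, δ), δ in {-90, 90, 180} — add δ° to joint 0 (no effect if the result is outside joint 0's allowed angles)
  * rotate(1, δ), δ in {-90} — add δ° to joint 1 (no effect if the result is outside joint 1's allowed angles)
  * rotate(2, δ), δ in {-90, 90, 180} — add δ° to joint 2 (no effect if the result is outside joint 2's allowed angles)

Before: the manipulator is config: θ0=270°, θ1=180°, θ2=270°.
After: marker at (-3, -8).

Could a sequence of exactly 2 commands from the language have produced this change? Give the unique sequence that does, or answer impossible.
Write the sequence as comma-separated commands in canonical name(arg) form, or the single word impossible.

rotate(1, -90), rotate(1, -90)

t0: config: θ0=270°, θ1=180°, θ2=270°
1. rotate(1, -90) → config: θ0=270°, θ1=90°, θ2=270°
2. rotate(1, -90) → config: θ0=270°, θ1=0°, θ2=270°
all 49 alternatives checked — unique.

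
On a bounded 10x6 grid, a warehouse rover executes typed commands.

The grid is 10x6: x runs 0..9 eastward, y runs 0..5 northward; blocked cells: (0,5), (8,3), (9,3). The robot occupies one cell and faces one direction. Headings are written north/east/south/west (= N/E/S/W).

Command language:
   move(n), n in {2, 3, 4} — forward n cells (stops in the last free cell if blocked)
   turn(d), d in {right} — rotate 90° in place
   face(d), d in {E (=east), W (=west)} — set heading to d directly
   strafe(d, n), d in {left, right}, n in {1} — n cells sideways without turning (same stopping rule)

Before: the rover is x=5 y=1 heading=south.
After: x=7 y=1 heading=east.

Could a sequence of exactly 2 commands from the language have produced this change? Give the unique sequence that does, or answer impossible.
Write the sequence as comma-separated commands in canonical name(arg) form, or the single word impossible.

face(E), move(2)

key: running move(2) before face(E) would end elsewhere — order is forced
start: x=5 y=1 heading=south
1. face(E) → x=5 y=1 heading=east
2. move(2) → x=7 y=1 heading=east
all 64 alternatives checked — unique.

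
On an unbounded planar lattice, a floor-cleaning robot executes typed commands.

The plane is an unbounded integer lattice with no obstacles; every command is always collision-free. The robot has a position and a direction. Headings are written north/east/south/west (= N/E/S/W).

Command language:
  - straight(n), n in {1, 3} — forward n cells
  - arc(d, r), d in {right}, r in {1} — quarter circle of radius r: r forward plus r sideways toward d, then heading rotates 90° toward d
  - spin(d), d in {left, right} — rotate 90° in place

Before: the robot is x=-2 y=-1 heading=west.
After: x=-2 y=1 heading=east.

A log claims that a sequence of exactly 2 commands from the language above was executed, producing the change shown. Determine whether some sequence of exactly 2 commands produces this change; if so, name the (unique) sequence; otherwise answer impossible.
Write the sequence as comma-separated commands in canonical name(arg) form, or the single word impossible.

arc(right, 1), arc(right, 1)

key: position moved to (-2,1) AND the heading swung to E — translation plus rotation needed
initial: x=-2 y=-1 heading=west
1. arc(right, 1) → x=-3 y=0 heading=north
2. arc(right, 1) → x=-2 y=1 heading=east
uniquely the one of 25 2-step routes that fits.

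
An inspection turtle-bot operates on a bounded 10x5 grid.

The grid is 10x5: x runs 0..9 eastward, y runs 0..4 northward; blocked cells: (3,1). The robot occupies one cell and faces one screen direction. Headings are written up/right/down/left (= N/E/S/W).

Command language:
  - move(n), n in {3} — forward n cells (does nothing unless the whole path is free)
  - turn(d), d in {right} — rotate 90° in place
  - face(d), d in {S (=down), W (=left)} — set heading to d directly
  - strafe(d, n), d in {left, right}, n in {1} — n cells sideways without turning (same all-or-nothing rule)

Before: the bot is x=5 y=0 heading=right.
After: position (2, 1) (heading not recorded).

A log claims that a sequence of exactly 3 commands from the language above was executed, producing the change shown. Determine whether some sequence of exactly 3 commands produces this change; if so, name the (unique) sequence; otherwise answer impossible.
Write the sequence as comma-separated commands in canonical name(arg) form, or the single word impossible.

key: order matters: swapping face(W) and strafe(right, 1) lands elsewhere
from: x=5 y=0 heading=right
t=1 face(W) ⇒ x=5 y=0 heading=left
t=2 move(3) ⇒ x=2 y=0 heading=left
t=3 strafe(right, 1) ⇒ x=2 y=1 heading=left
no rival 3-sequence matches.

face(W), move(3), strafe(right, 1)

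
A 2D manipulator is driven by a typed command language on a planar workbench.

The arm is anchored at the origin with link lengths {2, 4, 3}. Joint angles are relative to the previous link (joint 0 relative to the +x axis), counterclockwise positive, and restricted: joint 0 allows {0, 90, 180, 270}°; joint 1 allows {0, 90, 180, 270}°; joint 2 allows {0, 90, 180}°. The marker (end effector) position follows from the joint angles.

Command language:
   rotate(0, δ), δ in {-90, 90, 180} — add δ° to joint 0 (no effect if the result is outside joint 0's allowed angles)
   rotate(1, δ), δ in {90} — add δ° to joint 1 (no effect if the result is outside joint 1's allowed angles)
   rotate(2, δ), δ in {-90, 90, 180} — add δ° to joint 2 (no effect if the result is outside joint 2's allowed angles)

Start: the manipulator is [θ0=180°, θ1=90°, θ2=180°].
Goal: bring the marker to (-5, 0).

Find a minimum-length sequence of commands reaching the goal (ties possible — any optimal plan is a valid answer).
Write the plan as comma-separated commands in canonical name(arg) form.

initial: [θ0=180°, θ1=90°, θ2=180°]
t=1 rotate(2, 180) ⇒ [θ0=180°, θ1=90°, θ2=0°]
t=2 rotate(1, 90) ⇒ [θ0=180°, θ1=180°, θ2=0°]
t=3 rotate(0, 180) ⇒ [θ0=0°, θ1=180°, θ2=0°]
no 2-step plan works, so 3 is optimal.

rotate(2, 180), rotate(1, 90), rotate(0, 180)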